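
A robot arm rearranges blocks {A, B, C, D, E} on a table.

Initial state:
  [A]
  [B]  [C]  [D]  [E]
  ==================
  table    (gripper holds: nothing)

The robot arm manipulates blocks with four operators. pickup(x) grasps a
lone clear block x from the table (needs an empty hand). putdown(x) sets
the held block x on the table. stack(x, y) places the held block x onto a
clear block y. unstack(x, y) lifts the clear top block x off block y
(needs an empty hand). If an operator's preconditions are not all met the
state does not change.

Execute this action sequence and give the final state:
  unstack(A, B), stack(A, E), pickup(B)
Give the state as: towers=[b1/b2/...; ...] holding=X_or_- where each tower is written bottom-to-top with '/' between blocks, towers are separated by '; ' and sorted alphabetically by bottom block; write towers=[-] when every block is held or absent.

step 1 (unstack(A, B)): towers=[B; C; D; E] holding=A
step 2 (stack(A, E)): towers=[B; C; D; E/A] holding=-
step 3 (pickup(B)): towers=[C; D; E/A] holding=B

towers=[C; D; E/A] holding=B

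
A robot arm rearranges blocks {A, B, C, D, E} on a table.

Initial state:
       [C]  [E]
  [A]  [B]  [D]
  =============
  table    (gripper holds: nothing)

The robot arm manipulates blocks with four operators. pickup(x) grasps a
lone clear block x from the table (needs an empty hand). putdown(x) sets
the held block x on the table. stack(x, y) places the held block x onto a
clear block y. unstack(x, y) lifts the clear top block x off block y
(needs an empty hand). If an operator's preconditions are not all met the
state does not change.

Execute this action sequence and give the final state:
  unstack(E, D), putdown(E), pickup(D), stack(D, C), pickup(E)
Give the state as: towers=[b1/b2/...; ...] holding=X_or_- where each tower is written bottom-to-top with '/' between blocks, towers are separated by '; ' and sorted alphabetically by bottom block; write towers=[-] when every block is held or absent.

step 1 (unstack(E, D)): towers=[A; B/C; D] holding=E
step 2 (putdown(E)): towers=[A; B/C; D; E] holding=-
step 3 (pickup(D)): towers=[A; B/C; E] holding=D
step 4 (stack(D, C)): towers=[A; B/C/D; E] holding=-
step 5 (pickup(E)): towers=[A; B/C/D] holding=E

towers=[A; B/C/D] holding=E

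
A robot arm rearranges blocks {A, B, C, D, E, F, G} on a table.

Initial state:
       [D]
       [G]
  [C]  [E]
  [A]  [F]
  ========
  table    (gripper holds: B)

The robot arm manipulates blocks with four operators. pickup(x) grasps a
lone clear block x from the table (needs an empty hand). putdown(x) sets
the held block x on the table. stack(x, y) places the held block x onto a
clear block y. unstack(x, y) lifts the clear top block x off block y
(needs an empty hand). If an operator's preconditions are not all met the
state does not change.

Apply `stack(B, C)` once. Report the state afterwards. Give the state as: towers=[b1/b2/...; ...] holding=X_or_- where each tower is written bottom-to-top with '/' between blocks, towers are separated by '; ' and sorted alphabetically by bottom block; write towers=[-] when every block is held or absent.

towers=[A/C/B; F/E/G/D] holding=-

before: towers=[A/C; F/E/G/D] holding=B
pre[stack(B, C)]: holding(B) yes, clear(C) yes, B≠C yes
all met → apply stack(B, C)
after:  towers=[A/C/B; F/E/G/D] holding=-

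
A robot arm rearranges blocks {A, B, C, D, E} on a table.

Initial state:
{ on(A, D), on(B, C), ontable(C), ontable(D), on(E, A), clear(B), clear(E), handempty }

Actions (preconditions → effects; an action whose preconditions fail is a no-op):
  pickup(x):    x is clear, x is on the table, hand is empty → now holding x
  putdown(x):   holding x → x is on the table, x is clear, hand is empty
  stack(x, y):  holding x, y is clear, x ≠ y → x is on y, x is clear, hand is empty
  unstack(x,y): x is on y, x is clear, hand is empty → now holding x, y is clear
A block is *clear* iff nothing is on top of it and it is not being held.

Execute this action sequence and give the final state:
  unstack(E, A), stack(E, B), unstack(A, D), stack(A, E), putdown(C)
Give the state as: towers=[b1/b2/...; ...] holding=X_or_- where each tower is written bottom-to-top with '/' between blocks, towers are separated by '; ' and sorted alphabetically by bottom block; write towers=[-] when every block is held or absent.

step 1 (unstack(E, A)): towers=[C/B; D/A] holding=E
step 2 (stack(E, B)): towers=[C/B/E; D/A] holding=-
step 3 (unstack(A, D)): towers=[C/B/E; D] holding=A
step 4 (stack(A, E)): towers=[C/B/E/A; D] holding=-
step 5 (putdown(C)) [no-op]: towers=[C/B/E/A; D] holding=-

towers=[C/B/E/A; D] holding=-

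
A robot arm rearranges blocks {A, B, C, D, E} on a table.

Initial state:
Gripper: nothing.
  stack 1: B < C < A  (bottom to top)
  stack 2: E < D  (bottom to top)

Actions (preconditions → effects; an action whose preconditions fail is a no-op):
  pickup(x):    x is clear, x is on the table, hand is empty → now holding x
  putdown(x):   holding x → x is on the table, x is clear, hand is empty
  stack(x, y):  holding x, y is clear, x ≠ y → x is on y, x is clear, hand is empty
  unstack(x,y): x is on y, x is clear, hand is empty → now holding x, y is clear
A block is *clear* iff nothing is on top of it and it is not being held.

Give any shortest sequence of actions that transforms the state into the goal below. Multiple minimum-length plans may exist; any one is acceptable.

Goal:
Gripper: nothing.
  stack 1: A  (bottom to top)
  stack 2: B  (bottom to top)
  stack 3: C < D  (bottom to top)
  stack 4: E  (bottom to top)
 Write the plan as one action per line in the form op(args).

unstack(A, C)
putdown(A)
unstack(C, B)
putdown(C)
unstack(D, E)
stack(D, C)

step 1 (unstack(A, C)): towers=[B/C; E/D] holding=A
step 2 (putdown(A)): towers=[A; B/C; E/D] holding=-
step 3 (unstack(C, B)): towers=[A; B; E/D] holding=C
step 4 (putdown(C)): towers=[A; B; C; E/D] holding=-
step 5 (unstack(D, E)): towers=[A; B; C; E] holding=D
step 6 (stack(D, C)): towers=[A; B; C/D; E] holding=-
goal check: towers=[A; B; C/D; E] holding=- — reached (length 6, optimal by BFS)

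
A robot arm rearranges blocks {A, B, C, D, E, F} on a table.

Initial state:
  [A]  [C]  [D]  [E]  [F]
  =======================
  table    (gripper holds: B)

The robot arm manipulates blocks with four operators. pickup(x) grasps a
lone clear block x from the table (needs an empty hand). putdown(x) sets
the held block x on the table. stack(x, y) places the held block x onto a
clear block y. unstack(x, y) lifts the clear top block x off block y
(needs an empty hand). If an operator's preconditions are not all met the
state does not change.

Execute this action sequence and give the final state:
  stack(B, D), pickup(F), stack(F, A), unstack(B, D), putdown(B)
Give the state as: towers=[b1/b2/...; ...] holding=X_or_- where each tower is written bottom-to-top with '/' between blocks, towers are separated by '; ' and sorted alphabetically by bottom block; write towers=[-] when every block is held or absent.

step 1 (stack(B, D)): towers=[A; C; D/B; E; F] holding=-
step 2 (pickup(F)): towers=[A; C; D/B; E] holding=F
step 3 (stack(F, A)): towers=[A/F; C; D/B; E] holding=-
step 4 (unstack(B, D)): towers=[A/F; C; D; E] holding=B
step 5 (putdown(B)): towers=[A/F; B; C; D; E] holding=-

towers=[A/F; B; C; D; E] holding=-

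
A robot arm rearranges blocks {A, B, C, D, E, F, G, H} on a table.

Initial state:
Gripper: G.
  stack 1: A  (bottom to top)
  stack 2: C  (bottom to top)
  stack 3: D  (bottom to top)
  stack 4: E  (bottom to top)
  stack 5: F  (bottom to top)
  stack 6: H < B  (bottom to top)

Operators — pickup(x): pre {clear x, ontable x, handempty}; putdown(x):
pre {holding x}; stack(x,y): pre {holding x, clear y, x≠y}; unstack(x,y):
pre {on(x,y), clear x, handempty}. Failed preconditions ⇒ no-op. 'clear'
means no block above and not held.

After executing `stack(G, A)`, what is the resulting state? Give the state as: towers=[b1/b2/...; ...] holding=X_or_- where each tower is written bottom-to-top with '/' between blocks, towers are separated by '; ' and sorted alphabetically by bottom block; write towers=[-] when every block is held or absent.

towers=[A/G; C; D; E; F; H/B] holding=-

before: towers=[A; C; D; E; F; H/B] holding=G
pre[stack(G, A)]: holding(G) ✓, clear(A) ✓, G≠A ✓
all met → apply stack(G, A)
after:  towers=[A/G; C; D; E; F; H/B] holding=-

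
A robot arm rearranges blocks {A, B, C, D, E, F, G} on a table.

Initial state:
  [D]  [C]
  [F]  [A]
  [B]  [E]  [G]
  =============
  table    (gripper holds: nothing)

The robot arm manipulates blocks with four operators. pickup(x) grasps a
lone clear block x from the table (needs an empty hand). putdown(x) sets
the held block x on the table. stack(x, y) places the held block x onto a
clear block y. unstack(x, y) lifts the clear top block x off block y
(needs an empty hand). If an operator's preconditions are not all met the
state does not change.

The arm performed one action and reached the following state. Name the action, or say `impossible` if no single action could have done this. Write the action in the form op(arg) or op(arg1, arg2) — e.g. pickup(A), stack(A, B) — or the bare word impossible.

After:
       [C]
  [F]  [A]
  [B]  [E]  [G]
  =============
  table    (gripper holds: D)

unstack(D, F)

target: towers=[B/F; E/A/C; G] holding=D
         pickup(G) → towers=[B/F/D; E/A/C] holding=G
     unstack(D, F) → towers=[B/F; E/A/C; G] holding=D  ← match
     unstack(C, A) → towers=[B/F/D; E/A; G] holding=C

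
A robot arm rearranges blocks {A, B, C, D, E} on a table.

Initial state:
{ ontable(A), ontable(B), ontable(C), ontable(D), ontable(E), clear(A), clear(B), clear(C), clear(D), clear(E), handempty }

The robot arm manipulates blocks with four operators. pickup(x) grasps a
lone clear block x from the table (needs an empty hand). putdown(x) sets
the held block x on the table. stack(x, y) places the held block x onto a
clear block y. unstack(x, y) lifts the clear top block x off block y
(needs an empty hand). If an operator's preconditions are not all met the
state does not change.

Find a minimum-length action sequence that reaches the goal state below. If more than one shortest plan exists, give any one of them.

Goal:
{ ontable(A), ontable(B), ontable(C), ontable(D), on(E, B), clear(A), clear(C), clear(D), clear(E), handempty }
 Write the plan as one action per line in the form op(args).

pickup(E)
stack(E, B)

step 1 (pickup(E)): towers=[A; B; C; D] holding=E
step 2 (stack(E, B)): towers=[A; B/E; C; D] holding=-
goal check: towers=[A; B/E; C; D] holding=- — reached (length 2, optimal by BFS)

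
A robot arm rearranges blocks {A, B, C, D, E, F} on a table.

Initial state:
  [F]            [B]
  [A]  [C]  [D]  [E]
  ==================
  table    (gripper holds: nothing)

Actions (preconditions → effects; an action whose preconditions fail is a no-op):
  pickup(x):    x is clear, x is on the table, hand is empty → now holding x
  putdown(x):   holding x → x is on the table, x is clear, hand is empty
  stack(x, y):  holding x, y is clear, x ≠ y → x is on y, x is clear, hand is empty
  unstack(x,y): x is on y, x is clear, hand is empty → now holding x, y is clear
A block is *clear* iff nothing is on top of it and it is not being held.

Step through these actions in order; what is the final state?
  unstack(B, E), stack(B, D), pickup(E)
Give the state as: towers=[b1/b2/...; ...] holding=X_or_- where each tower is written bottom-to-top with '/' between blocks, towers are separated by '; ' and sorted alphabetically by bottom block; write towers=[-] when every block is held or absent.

towers=[A/F; C; D/B] holding=E

step 1 (unstack(B, E)): towers=[A/F; C; D; E] holding=B
step 2 (stack(B, D)): towers=[A/F; C; D/B; E] holding=-
step 3 (pickup(E)): towers=[A/F; C; D/B] holding=E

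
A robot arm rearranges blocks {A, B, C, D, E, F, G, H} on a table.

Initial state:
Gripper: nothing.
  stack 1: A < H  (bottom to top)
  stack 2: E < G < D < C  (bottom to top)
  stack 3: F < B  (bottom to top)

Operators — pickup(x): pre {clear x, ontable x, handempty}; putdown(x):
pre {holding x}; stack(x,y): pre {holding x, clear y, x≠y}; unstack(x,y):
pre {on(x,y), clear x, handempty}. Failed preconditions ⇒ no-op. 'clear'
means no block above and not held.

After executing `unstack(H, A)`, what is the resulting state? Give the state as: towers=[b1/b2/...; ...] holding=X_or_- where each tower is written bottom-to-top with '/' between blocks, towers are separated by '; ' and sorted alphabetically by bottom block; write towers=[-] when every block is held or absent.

towers=[A; E/G/D/C; F/B] holding=H

before: towers=[A/H; E/G/D/C; F/B] holding=-
pre[unstack(H, A)]: on(H,A) yes, clear(H) yes, handempty yes
all met → apply unstack(H, A)
after:  towers=[A; E/G/D/C; F/B] holding=H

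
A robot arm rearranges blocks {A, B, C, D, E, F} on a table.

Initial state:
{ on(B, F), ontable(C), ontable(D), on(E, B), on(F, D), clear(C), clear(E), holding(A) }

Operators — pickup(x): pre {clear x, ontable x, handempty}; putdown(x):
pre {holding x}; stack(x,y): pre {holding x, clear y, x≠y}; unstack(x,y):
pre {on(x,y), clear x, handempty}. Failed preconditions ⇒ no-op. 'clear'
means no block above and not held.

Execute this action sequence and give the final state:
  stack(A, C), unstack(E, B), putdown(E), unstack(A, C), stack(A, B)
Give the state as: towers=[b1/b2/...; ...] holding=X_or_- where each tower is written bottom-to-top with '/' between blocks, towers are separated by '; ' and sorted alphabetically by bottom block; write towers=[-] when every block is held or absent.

step 1 (stack(A, C)): towers=[C/A; D/F/B/E] holding=-
step 2 (unstack(E, B)): towers=[C/A; D/F/B] holding=E
step 3 (putdown(E)): towers=[C/A; D/F/B; E] holding=-
step 4 (unstack(A, C)): towers=[C; D/F/B; E] holding=A
step 5 (stack(A, B)): towers=[C; D/F/B/A; E] holding=-

towers=[C; D/F/B/A; E] holding=-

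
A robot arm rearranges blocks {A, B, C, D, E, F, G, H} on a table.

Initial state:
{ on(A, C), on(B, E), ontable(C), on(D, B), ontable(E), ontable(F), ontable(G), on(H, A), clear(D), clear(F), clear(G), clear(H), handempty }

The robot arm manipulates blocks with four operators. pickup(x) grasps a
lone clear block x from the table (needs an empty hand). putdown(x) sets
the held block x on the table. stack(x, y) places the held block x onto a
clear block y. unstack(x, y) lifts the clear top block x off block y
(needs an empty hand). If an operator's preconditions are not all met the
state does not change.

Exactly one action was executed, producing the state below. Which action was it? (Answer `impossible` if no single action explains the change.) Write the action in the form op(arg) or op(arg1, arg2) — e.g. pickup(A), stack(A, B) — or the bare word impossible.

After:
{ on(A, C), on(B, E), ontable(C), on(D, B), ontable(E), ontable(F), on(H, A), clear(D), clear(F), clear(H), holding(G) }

pickup(G)

target: towers=[C/A/H; E/B/D; F] holding=G
         pickup(G) → towers=[C/A/H; E/B/D; F] holding=G  ← match
     unstack(H, A) → towers=[C/A; E/B/D; F; G] holding=H
         pickup(F) → towers=[C/A/H; E/B/D; G] holding=F
     unstack(D, B) → towers=[C/A/H; E/B; F; G] holding=D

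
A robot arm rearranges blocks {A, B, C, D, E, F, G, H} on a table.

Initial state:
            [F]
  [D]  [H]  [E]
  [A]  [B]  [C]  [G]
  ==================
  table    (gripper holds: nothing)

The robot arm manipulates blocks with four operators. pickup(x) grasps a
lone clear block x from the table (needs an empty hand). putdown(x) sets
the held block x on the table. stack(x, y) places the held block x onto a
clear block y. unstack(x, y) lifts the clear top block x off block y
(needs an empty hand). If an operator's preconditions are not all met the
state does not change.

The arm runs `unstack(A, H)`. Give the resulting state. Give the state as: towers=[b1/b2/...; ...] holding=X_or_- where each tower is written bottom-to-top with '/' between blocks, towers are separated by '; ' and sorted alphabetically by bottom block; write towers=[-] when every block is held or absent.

towers=[A/D; B/H; C/E/F; G] holding=-

before: towers=[A/D; B/H; C/E/F; G] holding=-
pre[unstack(A, H)]: on(A,H) ✗, clear(A) ✗, handempty ✓
on(A,H), clear(A) unmet → unstack(A, H) is a no-op
after:  towers=[A/D; B/H; C/E/F; G] holding=-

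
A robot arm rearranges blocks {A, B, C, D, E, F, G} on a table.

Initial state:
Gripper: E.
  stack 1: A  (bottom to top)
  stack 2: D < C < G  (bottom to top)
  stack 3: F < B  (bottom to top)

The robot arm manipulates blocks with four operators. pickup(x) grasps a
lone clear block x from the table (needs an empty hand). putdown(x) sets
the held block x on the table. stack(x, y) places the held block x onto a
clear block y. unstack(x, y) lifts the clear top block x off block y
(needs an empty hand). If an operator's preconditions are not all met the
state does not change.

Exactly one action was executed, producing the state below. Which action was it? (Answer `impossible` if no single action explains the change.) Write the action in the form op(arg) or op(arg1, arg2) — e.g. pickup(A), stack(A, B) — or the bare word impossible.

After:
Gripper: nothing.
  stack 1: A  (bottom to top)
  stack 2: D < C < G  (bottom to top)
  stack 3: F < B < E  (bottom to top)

stack(E, B)

target: towers=[A; D/C/G; F/B/E] holding=-
        putdown(E) → towers=[A; D/C/G; E; F/B] holding=-
       stack(E, B) → towers=[A; D/C/G; F/B/E] holding=-  ← match
       stack(E, G) → towers=[A; D/C/G/E; F/B] holding=-
       stack(E, A) → towers=[A/E; D/C/G; F/B] holding=-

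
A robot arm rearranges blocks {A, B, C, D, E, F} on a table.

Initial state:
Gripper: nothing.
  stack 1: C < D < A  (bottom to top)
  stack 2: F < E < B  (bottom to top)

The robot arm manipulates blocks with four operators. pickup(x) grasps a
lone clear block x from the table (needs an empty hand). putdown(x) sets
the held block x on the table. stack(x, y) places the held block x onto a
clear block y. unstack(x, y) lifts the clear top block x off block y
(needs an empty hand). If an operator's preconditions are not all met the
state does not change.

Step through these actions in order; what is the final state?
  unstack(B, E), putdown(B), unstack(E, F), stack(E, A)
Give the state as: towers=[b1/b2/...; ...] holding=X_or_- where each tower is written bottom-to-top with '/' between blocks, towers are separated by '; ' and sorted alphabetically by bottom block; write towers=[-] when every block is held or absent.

step 1 (unstack(B, E)): towers=[C/D/A; F/E] holding=B
step 2 (putdown(B)): towers=[B; C/D/A; F/E] holding=-
step 3 (unstack(E, F)): towers=[B; C/D/A; F] holding=E
step 4 (stack(E, A)): towers=[B; C/D/A/E; F] holding=-

towers=[B; C/D/A/E; F] holding=-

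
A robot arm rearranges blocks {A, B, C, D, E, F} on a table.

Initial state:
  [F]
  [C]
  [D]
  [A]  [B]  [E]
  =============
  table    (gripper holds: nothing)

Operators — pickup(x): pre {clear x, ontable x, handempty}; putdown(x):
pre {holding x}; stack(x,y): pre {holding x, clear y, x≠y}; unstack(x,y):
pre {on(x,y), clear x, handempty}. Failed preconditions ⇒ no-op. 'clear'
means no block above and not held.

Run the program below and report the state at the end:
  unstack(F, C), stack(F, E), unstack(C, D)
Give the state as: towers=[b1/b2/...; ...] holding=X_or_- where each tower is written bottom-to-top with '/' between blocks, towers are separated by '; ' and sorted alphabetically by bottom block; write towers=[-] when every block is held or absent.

step 1 (unstack(F, C)): towers=[A/D/C; B; E] holding=F
step 2 (stack(F, E)): towers=[A/D/C; B; E/F] holding=-
step 3 (unstack(C, D)): towers=[A/D; B; E/F] holding=C

towers=[A/D; B; E/F] holding=C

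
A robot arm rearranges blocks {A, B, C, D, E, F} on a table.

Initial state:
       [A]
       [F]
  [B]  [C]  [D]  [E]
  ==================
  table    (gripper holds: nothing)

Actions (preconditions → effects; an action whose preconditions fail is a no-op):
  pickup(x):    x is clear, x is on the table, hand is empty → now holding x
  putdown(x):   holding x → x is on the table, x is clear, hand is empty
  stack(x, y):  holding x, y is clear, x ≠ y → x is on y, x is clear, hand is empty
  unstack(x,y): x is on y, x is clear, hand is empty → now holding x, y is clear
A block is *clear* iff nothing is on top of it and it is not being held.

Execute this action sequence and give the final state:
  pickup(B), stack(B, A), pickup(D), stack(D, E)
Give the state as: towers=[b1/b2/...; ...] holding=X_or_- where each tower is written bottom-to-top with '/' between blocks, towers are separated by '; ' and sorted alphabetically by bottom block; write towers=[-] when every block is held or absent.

step 1 (pickup(B)): towers=[C/F/A; D; E] holding=B
step 2 (stack(B, A)): towers=[C/F/A/B; D; E] holding=-
step 3 (pickup(D)): towers=[C/F/A/B; E] holding=D
step 4 (stack(D, E)): towers=[C/F/A/B; E/D] holding=-

towers=[C/F/A/B; E/D] holding=-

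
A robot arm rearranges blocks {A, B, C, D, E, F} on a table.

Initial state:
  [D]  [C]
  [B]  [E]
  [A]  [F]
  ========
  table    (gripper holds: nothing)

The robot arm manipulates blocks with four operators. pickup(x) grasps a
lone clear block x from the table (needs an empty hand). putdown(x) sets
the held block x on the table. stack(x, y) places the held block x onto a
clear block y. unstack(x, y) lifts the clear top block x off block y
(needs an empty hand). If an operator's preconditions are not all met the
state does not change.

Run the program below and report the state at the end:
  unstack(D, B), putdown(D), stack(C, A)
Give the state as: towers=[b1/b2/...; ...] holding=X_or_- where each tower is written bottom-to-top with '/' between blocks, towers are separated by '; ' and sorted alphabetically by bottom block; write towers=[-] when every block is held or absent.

towers=[A/B; D; F/E/C] holding=-

step 1 (unstack(D, B)): towers=[A/B; F/E/C] holding=D
step 2 (putdown(D)): towers=[A/B; D; F/E/C] holding=-
step 3 (stack(C, A)) [no-op]: towers=[A/B; D; F/E/C] holding=-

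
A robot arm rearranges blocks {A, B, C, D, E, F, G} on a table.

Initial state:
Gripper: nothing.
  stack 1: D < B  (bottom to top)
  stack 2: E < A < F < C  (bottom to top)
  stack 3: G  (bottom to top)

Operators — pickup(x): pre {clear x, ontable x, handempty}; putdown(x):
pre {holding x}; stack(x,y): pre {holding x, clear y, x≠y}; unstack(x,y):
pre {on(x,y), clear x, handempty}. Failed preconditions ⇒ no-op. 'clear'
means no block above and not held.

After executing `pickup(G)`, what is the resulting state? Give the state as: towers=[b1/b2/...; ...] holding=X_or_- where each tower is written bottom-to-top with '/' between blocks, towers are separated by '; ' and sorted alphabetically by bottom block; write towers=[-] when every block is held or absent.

towers=[D/B; E/A/F/C] holding=G

before: towers=[D/B; E/A/F/C; G] holding=-
pre[pickup(G)]: clear(G) ✓, ontable(G) ✓, handempty ✓
all met → apply pickup(G)
after:  towers=[D/B; E/A/F/C] holding=G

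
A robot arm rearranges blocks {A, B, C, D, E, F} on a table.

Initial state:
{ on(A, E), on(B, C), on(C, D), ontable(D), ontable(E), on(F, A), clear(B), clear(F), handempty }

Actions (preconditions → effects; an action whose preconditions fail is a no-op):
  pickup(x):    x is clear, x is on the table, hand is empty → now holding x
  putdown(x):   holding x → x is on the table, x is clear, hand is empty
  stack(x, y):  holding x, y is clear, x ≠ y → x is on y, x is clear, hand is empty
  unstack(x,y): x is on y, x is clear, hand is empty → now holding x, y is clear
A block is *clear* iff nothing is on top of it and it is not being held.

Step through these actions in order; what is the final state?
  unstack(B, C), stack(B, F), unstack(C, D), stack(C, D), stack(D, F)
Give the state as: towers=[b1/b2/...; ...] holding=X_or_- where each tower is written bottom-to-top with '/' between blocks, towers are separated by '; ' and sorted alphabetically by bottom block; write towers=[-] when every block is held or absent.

towers=[D/C; E/A/F/B] holding=-

step 1 (unstack(B, C)): towers=[D/C; E/A/F] holding=B
step 2 (stack(B, F)): towers=[D/C; E/A/F/B] holding=-
step 3 (unstack(C, D)): towers=[D; E/A/F/B] holding=C
step 4 (stack(C, D)): towers=[D/C; E/A/F/B] holding=-
step 5 (stack(D, F)) [no-op]: towers=[D/C; E/A/F/B] holding=-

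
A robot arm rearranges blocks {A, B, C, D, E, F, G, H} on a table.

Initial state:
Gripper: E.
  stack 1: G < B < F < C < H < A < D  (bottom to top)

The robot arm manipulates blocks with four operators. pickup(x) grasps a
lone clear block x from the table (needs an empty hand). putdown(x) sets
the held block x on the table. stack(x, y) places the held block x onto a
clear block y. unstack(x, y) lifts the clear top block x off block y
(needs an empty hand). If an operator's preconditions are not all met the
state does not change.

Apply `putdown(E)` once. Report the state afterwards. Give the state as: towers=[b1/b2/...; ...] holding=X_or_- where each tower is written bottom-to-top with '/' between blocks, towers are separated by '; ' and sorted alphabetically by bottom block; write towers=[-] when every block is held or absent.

towers=[E; G/B/F/C/H/A/D] holding=-

before: towers=[G/B/F/C/H/A/D] holding=E
pre[putdown(E)]: holding(E) yes
all met → apply putdown(E)
after:  towers=[E; G/B/F/C/H/A/D] holding=-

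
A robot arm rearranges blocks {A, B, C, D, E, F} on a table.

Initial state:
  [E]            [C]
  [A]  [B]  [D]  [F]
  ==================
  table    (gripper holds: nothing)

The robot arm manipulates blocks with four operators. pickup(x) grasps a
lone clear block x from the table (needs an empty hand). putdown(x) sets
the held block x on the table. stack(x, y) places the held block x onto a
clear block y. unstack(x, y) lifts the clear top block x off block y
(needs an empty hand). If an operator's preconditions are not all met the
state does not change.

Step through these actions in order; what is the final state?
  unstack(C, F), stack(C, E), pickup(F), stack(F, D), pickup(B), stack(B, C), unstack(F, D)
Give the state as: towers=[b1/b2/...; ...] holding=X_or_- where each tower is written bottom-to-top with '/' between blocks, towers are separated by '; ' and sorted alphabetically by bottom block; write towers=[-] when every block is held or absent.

step 1 (unstack(C, F)): towers=[A/E; B; D; F] holding=C
step 2 (stack(C, E)): towers=[A/E/C; B; D; F] holding=-
step 3 (pickup(F)): towers=[A/E/C; B; D] holding=F
step 4 (stack(F, D)): towers=[A/E/C; B; D/F] holding=-
step 5 (pickup(B)): towers=[A/E/C; D/F] holding=B
step 6 (stack(B, C)): towers=[A/E/C/B; D/F] holding=-
step 7 (unstack(F, D)): towers=[A/E/C/B; D] holding=F

towers=[A/E/C/B; D] holding=F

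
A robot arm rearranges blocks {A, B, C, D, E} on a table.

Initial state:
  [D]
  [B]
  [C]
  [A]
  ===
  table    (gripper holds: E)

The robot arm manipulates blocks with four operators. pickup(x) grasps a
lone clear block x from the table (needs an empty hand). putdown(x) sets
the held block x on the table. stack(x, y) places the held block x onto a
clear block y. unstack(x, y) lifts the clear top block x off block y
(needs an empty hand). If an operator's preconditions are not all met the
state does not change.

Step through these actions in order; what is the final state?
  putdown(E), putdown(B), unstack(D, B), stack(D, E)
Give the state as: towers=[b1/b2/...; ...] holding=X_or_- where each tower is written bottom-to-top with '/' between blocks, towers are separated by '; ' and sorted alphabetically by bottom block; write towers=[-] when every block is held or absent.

step 1 (putdown(E)): towers=[A/C/B/D; E] holding=-
step 2 (putdown(B)) [no-op]: towers=[A/C/B/D; E] holding=-
step 3 (unstack(D, B)): towers=[A/C/B; E] holding=D
step 4 (stack(D, E)): towers=[A/C/B; E/D] holding=-

towers=[A/C/B; E/D] holding=-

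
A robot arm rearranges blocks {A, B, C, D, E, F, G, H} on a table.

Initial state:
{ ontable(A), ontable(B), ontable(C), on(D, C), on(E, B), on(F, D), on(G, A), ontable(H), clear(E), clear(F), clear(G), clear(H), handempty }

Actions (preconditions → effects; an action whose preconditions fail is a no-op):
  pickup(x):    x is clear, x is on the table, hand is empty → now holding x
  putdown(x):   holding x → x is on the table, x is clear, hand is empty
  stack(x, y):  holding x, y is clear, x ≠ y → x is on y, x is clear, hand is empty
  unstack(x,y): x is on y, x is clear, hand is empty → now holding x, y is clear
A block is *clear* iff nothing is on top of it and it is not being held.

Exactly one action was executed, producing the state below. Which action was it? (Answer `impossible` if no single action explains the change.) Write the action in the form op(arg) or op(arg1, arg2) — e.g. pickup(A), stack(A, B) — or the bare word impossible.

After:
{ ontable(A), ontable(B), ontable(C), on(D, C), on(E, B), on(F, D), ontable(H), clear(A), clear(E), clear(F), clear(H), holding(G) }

target: towers=[A; B/E; C/D/F; H] holding=G
     unstack(G, A) → towers=[A; B/E; C/D/F; H] holding=G  ← match
     unstack(E, B) → towers=[A/G; B; C/D/F; H] holding=E
         pickup(H) → towers=[A/G; B/E; C/D/F] holding=H
     unstack(F, D) → towers=[A/G; B/E; C/D; H] holding=F

unstack(G, A)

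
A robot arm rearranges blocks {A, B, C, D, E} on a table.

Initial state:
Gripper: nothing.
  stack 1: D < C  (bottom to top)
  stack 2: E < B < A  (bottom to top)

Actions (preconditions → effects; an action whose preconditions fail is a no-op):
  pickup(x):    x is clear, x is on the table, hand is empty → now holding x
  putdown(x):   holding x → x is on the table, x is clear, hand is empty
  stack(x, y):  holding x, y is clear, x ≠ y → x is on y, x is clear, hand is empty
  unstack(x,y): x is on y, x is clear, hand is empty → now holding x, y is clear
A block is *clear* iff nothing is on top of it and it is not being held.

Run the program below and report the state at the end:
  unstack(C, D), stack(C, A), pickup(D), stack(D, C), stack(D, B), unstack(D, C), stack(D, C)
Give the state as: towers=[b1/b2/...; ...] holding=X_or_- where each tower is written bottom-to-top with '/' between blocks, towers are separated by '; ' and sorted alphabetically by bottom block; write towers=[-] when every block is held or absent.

towers=[E/B/A/C/D] holding=-

step 1 (unstack(C, D)): towers=[D; E/B/A] holding=C
step 2 (stack(C, A)): towers=[D; E/B/A/C] holding=-
step 3 (pickup(D)): towers=[E/B/A/C] holding=D
step 4 (stack(D, C)): towers=[E/B/A/C/D] holding=-
step 5 (stack(D, B)) [no-op]: towers=[E/B/A/C/D] holding=-
step 6 (unstack(D, C)): towers=[E/B/A/C] holding=D
step 7 (stack(D, C)): towers=[E/B/A/C/D] holding=-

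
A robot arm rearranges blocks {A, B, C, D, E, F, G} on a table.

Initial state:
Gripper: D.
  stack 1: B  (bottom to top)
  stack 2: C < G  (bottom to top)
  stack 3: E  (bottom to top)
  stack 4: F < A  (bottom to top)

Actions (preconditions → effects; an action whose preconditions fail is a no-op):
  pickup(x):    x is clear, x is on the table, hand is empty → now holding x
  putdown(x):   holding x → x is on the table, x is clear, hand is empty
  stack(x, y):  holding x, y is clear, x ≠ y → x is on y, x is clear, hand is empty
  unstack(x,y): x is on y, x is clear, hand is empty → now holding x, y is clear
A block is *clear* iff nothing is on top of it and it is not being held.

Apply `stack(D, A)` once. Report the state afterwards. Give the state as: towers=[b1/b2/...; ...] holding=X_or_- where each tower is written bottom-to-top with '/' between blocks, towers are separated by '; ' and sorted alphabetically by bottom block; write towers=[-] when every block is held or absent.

before: towers=[B; C/G; E; F/A] holding=D
pre[stack(D, A)]: holding(D) ok, clear(A) ok, D≠A ok
all met → apply stack(D, A)
after:  towers=[B; C/G; E; F/A/D] holding=-

towers=[B; C/G; E; F/A/D] holding=-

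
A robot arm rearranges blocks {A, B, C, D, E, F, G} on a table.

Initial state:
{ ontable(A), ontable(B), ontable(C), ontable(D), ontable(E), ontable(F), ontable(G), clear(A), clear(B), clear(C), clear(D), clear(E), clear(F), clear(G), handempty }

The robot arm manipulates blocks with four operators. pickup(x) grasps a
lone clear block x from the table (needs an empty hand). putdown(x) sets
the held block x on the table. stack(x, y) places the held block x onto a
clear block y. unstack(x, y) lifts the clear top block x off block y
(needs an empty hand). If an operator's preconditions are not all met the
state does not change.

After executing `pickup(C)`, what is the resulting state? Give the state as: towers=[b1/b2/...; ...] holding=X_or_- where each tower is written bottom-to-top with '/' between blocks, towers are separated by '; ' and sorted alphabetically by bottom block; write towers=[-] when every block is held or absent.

before: towers=[A; B; C; D; E; F; G] holding=-
pre[pickup(C)]: clear(C) yes, ontable(C) yes, handempty yes
all met → apply pickup(C)
after:  towers=[A; B; D; E; F; G] holding=C

towers=[A; B; D; E; F; G] holding=C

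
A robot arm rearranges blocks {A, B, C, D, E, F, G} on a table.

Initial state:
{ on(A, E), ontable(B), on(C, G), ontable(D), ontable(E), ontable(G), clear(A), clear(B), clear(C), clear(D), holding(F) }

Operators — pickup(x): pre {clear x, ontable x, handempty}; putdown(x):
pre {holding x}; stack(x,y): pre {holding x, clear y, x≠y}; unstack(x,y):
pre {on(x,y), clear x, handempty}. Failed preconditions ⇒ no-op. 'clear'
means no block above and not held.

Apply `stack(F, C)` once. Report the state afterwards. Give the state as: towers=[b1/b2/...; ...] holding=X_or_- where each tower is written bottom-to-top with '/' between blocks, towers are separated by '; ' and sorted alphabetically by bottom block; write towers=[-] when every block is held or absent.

before: towers=[B; D; E/A; G/C] holding=F
pre[stack(F, C)]: holding(F) yes, clear(C) yes, F≠C yes
all met → apply stack(F, C)
after:  towers=[B; D; E/A; G/C/F] holding=-

towers=[B; D; E/A; G/C/F] holding=-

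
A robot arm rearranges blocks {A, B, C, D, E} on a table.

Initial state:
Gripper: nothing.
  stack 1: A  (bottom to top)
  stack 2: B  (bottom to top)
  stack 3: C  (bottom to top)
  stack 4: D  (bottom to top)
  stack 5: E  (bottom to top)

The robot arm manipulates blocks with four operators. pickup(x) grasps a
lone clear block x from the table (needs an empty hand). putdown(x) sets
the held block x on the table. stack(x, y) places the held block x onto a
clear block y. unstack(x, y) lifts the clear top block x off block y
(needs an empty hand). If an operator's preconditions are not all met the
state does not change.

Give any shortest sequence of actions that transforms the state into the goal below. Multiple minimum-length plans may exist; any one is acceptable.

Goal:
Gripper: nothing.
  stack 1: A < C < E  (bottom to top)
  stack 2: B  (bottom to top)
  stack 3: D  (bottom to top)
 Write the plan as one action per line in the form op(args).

step 1 (pickup(C)): towers=[A; B; D; E] holding=C
step 2 (stack(C, A)): towers=[A/C; B; D; E] holding=-
step 3 (pickup(E)): towers=[A/C; B; D] holding=E
step 4 (stack(E, C)): towers=[A/C/E; B; D] holding=-
goal check: towers=[A/C/E; B; D] holding=- — reached (length 4, optimal by BFS)

pickup(C)
stack(C, A)
pickup(E)
stack(E, C)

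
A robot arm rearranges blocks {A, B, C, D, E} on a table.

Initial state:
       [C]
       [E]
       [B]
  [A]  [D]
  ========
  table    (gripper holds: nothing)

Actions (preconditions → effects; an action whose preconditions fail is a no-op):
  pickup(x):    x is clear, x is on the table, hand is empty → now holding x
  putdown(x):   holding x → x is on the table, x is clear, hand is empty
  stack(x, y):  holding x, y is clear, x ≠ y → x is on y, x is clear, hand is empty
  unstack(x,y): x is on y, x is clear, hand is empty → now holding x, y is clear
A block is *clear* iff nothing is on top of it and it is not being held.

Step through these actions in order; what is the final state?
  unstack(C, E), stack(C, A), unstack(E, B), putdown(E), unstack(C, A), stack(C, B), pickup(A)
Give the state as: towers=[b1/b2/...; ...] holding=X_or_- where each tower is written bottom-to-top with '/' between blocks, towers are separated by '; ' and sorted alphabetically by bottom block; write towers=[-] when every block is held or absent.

towers=[D/B/C; E] holding=A

step 1 (unstack(C, E)): towers=[A; D/B/E] holding=C
step 2 (stack(C, A)): towers=[A/C; D/B/E] holding=-
step 3 (unstack(E, B)): towers=[A/C; D/B] holding=E
step 4 (putdown(E)): towers=[A/C; D/B; E] holding=-
step 5 (unstack(C, A)): towers=[A; D/B; E] holding=C
step 6 (stack(C, B)): towers=[A; D/B/C; E] holding=-
step 7 (pickup(A)): towers=[D/B/C; E] holding=A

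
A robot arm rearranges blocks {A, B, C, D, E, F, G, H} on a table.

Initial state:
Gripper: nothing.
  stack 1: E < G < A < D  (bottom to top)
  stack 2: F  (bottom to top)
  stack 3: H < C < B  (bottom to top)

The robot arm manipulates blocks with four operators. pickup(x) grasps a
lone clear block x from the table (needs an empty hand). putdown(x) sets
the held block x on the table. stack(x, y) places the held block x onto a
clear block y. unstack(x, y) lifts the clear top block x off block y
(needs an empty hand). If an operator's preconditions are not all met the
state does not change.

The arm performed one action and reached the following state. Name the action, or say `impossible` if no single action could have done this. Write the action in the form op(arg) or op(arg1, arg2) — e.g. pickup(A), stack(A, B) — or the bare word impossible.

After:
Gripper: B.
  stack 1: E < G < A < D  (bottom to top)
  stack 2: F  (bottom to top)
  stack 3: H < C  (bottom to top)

target: towers=[E/G/A/D; F; H/C] holding=B
     unstack(B, C) → towers=[E/G/A/D; F; H/C] holding=B  ← match
         pickup(F) → towers=[E/G/A/D; H/C/B] holding=F
     unstack(D, A) → towers=[E/G/A; F; H/C/B] holding=D

unstack(B, C)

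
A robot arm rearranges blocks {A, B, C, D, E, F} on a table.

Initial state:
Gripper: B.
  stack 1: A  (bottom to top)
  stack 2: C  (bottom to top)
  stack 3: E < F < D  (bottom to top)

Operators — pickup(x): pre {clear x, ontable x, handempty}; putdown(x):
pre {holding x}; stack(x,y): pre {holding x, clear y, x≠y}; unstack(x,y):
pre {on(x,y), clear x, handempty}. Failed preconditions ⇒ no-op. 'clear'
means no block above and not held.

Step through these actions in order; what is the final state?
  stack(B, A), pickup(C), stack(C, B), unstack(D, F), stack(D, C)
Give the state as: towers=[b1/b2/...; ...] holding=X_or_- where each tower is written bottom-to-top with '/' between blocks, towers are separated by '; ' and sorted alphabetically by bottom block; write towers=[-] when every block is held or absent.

step 1 (stack(B, A)): towers=[A/B; C; E/F/D] holding=-
step 2 (pickup(C)): towers=[A/B; E/F/D] holding=C
step 3 (stack(C, B)): towers=[A/B/C; E/F/D] holding=-
step 4 (unstack(D, F)): towers=[A/B/C; E/F] holding=D
step 5 (stack(D, C)): towers=[A/B/C/D; E/F] holding=-

towers=[A/B/C/D; E/F] holding=-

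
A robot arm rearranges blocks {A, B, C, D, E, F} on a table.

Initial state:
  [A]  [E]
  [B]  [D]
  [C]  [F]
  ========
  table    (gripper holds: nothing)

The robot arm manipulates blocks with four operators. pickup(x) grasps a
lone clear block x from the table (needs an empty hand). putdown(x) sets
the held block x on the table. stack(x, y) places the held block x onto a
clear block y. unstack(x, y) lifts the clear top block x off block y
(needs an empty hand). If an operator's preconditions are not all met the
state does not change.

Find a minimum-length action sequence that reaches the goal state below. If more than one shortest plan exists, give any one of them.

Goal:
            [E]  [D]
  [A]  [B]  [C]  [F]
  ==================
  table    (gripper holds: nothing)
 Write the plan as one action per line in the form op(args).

step 1 (unstack(A, B)): towers=[C/B; F/D/E] holding=A
step 2 (putdown(A)): towers=[A; C/B; F/D/E] holding=-
step 3 (unstack(B, C)): towers=[A; C; F/D/E] holding=B
step 4 (putdown(B)): towers=[A; B; C; F/D/E] holding=-
step 5 (unstack(E, D)): towers=[A; B; C; F/D] holding=E
step 6 (stack(E, C)): towers=[A; B; C/E; F/D] holding=-
goal check: towers=[A; B; C/E; F/D] holding=- — reached (length 6, optimal by BFS)

unstack(A, B)
putdown(A)
unstack(B, C)
putdown(B)
unstack(E, D)
stack(E, C)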